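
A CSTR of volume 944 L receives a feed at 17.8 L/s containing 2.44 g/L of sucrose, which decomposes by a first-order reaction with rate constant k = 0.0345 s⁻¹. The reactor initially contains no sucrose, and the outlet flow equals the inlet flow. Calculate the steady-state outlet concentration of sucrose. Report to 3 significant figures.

Accumulation = in − out − consumed: V dC/dt = Q C_in − Q C − k V C.
At steady state: 0 = Q C_in − (Q + kV) C_ss, so C_ss = Q C_in/(Q + kV).
C_ss = 17.8·2.44/(17.8 + 0.0345·944) = 43.432/50.368 = 0.86229 g/L.

0.862 g/L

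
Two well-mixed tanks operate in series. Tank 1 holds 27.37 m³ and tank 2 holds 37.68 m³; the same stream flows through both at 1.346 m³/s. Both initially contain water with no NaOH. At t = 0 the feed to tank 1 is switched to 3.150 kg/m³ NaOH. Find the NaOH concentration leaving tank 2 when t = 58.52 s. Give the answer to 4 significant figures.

Time constants: τᵢ = Vᵢ/Q for each well-mixed tank.
τ₁ = 27.37/1.346 = 20.3343 s; τ₂ = 37.68/1.346 = 27.9941 s.
Tank 1: C₁ = C_in(1 − e^(−t/τ₁)). Tank 2 (τ₁ ≠ τ₂): C₂ = C_in[1 − (τ₁ e^(−t/τ₁) − τ₂ e^(−t/τ₂))/(τ₁ − τ₂)].
At t = 58.52: e^(−t/τ₁) = 0.0562532, e^(−t/τ₂) = 0.123632.
C₂ = 3.150·[1 − (20.3343·0.0562532 − 27.9941·0.123632)/(-7.65973)] = 3.150·0.697496 = 2.19711 kg/m³.

2.197 kg/m³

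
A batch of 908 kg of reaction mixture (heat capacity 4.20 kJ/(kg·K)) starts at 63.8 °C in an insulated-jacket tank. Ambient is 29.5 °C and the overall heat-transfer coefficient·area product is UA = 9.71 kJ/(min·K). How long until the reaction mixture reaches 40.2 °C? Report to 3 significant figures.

M c_p dT/dt = −UA(T − T_amb).
τ = M c_p/UA = 392.75 min; T_ss = T_amb = 29.500 °C.
T(t) = T_ss + (T₀ − T_ss)e^(−t/τ); set T = 40.2:
t = −τ ln[(T − T_ss)/(T₀ − T_ss)] = −392.75 · ln(0.31195) = 457.51 min.

458 min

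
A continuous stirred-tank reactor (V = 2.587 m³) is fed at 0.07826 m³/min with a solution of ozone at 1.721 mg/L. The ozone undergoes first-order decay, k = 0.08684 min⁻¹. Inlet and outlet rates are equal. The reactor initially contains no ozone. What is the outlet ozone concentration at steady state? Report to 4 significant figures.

0.4446 mg/L

Species balance: V dC/dt = Q C_in − Q C − k V C.
At steady state: 0 = Q C_in − (Q + kV) C_ss, so C_ss = Q C_in/(Q + kV).
C_ss = 0.07826·1.721/(0.07826 + 0.08684·2.587) = 0.134685/0.302915 = 0.444631 mg/L.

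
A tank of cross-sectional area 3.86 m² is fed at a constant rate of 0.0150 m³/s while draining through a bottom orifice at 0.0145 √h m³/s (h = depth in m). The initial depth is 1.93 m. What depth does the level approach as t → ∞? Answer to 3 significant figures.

Level balance: A dh/dt = 0.0150 − 0.0145 √h. Setting dh/dt = 0:
Q_in = 0.0145 √h_ss ⇒ √h_ss = 0.0150/0.0145 = 1.0345.
h_ss = 1.0345² = 1.0702 m. (Since h₀ = 1.93 m > h_ss, the level will fall toward this value.)

1.07 m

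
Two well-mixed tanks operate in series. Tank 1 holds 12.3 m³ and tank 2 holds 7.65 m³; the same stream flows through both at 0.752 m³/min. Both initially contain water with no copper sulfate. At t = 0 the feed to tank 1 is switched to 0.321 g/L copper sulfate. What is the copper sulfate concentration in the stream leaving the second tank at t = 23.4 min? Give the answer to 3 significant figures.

0.171 g/L

Species balance on tank i: dCᵢ/dt = (Cᵢ₋₁ − Cᵢ)/τᵢ with τᵢ = Vᵢ/Q.
τ₁ = 12.3/0.752 = 16.356 min; τ₂ = 7.65/0.752 = 10.173 min.
Tank 1: C₁ = C_in(1 − e^(−t/τ₁)). Tank 2 (τ₁ ≠ τ₂): C₂ = C_in[1 − (τ₁ e^(−t/τ₁) − τ₂ e^(−t/τ₂))/(τ₁ − τ₂)].
At t = 23.4: e^(−t/τ₁) = 0.23916, e^(−t/τ₂) = 0.10024.
C₂ = 0.321·[1 − (16.356·0.23916 − 10.173·0.10024)/(6.1835)] = 0.321·0.53229 = 0.17087 g/L.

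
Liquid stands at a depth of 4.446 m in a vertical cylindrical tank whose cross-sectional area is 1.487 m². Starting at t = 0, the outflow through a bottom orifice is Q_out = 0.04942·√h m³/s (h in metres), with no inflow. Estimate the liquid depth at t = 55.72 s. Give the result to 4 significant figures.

Unsteady balance on liquid volume: A dh/dt = −0.04942 √h.
∫ h^(−1/2) dh = −(0.04942/A) ∫ dt, giving 2√h = 2√h₀ − (0.04942/A) t.
√h = √4.446 − 0.04942·55.72/(2·1.487) = 2.10855 − 0.925919 = 1.18264.
h = 1.18264² = 1.39863 m.

1.399 m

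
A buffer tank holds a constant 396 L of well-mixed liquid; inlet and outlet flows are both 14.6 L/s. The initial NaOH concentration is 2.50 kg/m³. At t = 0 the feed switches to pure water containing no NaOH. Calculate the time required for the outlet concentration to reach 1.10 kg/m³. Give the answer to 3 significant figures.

Species balance: V dC/dt = Q(C_in − C) ⇒ τ = V/Q = 27.123 s.
C(t) = C_in + (C₀ − C_in) e^(−t/τ). Set C = 1.10 and solve for t:
e^(−t/τ) = (C − C_in)/(C₀ − C_in) = (1.10 − 0)/(2.50 − 0) = 0.44000
t = −τ ln(…) = 27.123 × 0.82098 = 22.268 s.

22.3 s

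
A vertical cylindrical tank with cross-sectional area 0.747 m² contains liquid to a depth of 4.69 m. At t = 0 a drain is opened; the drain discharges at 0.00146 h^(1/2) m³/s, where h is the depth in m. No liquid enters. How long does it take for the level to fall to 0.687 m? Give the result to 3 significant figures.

Unsteady balance on liquid volume: A dh/dt = −0.00146 √h.
Separate and integrate: 2(√h − √h₀) = −(0.00146/A) t.
t = 2A(√h₀ − √h)/0.00146 = 2·0.747·(√4.69 − √0.687)/0.00146
  = 1.4940 × (2.1656 − 0.82885) / 0.00146 = 1367.9 s.

1370 s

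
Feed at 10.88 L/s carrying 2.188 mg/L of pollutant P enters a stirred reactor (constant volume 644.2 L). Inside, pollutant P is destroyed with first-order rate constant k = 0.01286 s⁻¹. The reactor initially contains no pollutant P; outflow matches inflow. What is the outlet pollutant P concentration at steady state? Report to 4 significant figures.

1.242 mg/L

Species balance: V dC/dt = Q C_in − Q C − k V C.
At steady state: 0 = Q C_in − (Q + kV) C_ss, so C_ss = Q C_in/(Q + kV).
C_ss = 10.88·2.188/(10.88 + 0.01286·644.2) = 23.8054/19.1644 = 1.24217 mg/L.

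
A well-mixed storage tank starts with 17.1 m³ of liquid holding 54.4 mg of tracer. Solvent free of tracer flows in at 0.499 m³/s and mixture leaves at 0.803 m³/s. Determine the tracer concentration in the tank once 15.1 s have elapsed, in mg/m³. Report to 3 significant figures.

1.90 mg/m³

Total volume: dV/dt = Q_in − Q_out = -0.30400 m³/s, so V(t) = 17.1 − 0.30400 t and V(15.1) = 12.510 m³.
Solute balance: dm/dt = 0 − Q_out C = −Q_out m/V(t).
Separate: dm/m = −Q_out dt/V(t) ⇒ ln(m/m₀) = −(Q_out/(Q_in−Q_out)) ln(V/V₀).
m = m₀ (V₀/V)^(Q_out/(Q_in−Q_out)) = 54.4 × (17.1/12.510)^(-2.6414) = 23.824 mg.
C = m/V = 23.824/12.510 = 1.9045 mg/m³.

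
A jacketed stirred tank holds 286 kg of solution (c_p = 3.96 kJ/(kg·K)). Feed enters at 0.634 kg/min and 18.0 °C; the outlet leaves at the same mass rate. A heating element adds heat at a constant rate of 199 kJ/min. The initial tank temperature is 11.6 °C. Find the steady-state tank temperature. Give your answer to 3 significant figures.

97.3 °C

First-law balance (no shaft work): M c_p dT/dt = ṁ c_p (T_in − T) + 199.
At steady state dT/dt = 0 ⇒ T_ss = T_in + Q̇/(ṁ c_p) = 18.0 + 199/(0.634·3.96) = 97.263 °C.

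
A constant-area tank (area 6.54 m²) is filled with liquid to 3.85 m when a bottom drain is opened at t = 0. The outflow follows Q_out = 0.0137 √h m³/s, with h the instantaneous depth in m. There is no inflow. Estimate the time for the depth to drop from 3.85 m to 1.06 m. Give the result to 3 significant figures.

890 s

A dh/dt = −Q_out = −0.0137 √h.
∫ h^(−1/2) dh = −(0.0137/A) ∫ dt, giving 2√h = 2√h₀ − (0.0137/A) t.
t = 2A(√h₀ − √h)/0.0137 = 2·6.54·(√3.85 − √1.06)/0.0137
  = 13.080 × (1.9621 − 1.0296) / 0.0137 = 890.37 s.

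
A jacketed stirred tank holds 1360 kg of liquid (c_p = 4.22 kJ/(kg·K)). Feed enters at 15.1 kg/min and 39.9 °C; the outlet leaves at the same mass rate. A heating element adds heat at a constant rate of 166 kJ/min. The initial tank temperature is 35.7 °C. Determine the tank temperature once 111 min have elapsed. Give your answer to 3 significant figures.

40.5 °C

Unsteady energy balance on the tank contents: M c_p dT/dt = ṁ c_p (T_in − T) + 166.
Rearrange: dT/dt = (T_ss − T)/τ with τ = M/ṁ = 90.066 min and T_ss = T_in + Q̇/(ṁ c_p) = 42.505 °C.
Solution: T(t) = T_ss + (T₀ − T_ss) e^(−t/τ).
T(111) = 42.505 + (-6.8051)·e^(−111/90.066) = 42.505 + (-6.8051)·0.29158 = 40.521 °C.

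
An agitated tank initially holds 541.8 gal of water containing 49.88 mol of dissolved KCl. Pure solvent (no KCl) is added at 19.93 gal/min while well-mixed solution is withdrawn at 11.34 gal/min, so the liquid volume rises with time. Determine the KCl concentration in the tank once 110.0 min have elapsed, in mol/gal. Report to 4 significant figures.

Let m(t) be the amount of KCl. Volume: V(t) = V₀ + (Q_in − Q_out) t = 541.8 + 8.59000 t; V(110.0) = 1486.70 gal.
Species balance (pure solvent in): dm/dt = −Q_out · m/V(t).
dm/m = −Q_out dt/(V₀ + 8.59000 t); integrating gives ln(m/m₀) = −(Q_out/(Q_in−Q_out)) ln(V/V₀).
m = m₀ (V₀/V)^(Q_out/(Q_in−Q_out)) = 49.88 × (541.8/1486.70)^(1.32014) = 13.1582 mol.
C = m/V = 13.1582/1486.70 = 0.00885064 mol/gal.

0.008851 mol/gal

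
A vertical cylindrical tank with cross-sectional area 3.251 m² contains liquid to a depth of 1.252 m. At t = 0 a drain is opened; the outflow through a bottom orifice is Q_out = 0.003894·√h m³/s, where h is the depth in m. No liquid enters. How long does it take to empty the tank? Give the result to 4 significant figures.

1868 s

Unsteady balance on liquid volume: A dh/dt = −0.003894 √h.
Separate and integrate: 2(√h − √h₀) = −(0.003894/A) t.
Tank is empty when √h = 0: t_empty = 2A√h₀/0.003894.
t_empty = 2·3.251·√1.252/0.003894 = 6.50200·1.11893/0.003894 = 1868.33 s.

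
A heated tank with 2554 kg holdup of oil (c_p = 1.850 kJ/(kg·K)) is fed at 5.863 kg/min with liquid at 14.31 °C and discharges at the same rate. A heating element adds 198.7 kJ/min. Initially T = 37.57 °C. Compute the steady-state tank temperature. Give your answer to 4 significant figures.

M c_p dT/dt = ṁ c_p (T_in − T) + Q̇.
At steady state dT/dt = 0 ⇒ T_ss = T_in + Q̇/(ṁ c_p) = 14.31 + 198.7/(5.863·1.850) = 32.6292 °C.

32.63 °C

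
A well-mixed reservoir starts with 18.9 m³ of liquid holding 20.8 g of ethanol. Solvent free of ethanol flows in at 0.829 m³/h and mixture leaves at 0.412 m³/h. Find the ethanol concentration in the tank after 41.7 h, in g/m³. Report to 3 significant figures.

0.301 g/m³

Let m(t) be the amount of ethanol. Volume: V(t) = V₀ + (Q_in − Q_out) t = 18.9 + 0.41700 t; V(41.7) = 36.289 m³.
No ethanol enters, so dm/dt = −Q_out · (m/V).
Separate: dm/m = −Q_out dt/V(t) ⇒ ln(m/m₀) = −(Q_out/(Q_in−Q_out)) ln(V/V₀).
m = m₀ (V₀/V)^(Q_out/(Q_in−Q_out)) = 20.8 × (18.9/36.289)^(0.98801) = 10.918 g.
C = m/V = 10.918/36.289 = 0.30087 g/m³.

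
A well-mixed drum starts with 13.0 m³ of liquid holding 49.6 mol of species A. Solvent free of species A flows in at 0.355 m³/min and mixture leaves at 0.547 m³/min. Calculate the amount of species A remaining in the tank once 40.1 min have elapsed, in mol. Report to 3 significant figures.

3.85 mol

Total volume: dV/dt = Q_in − Q_out = -0.19200 m³/min, so V(t) = 13.0 − 0.19200 t and V(40.1) = 5.3008 m³.
No species A enters, so dm/dt = −Q_out · (m/V).
dm/m = −Q_out dt/(V₀ − 0.19200 t); integrating gives ln(m/m₀) = −(Q_out/(Q_in−Q_out)) ln(V/V₀).
m = m₀ (V₀/V)^(Q_out/(Q_in−Q_out)) = 49.6 × (13.0/5.3008)^(-2.8490) = 3.8505 mol.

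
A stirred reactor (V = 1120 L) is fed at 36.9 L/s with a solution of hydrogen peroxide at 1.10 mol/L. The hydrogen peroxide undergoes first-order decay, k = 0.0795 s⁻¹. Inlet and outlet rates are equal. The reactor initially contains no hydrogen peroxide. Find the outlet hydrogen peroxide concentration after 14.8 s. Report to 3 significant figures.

Accumulation = in − out − consumed: V dC/dt = Q C_in − Q C − k V C.
This is linear with rate a = Q/V + k = 0.11245 s⁻¹.
C_ss = Q C_in/(Q + kV) = 0.32230 mol/L; C(t) = C_ss + (C₀ − C_ss) e^(−a t).
C(14.8) = 0.32230 + (-0.32230)·e^(−0.11245·14.8) = 0.32230 + (-0.32230)·0.18934 = 0.26127 mol/L.

0.261 mol/L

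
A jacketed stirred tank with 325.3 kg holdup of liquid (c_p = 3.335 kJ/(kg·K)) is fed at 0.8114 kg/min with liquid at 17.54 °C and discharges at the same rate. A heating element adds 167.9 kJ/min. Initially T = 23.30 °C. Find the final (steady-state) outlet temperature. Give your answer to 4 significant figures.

First-law balance (no shaft work): M c_p dT/dt = ṁ c_p (T_in − T) + 167.9.
At steady state dT/dt = 0 ⇒ T_ss = T_in + Q̇/(ṁ c_p) = 17.54 + 167.9/(0.8114·3.335) = 79.5869 °C.

79.59 °C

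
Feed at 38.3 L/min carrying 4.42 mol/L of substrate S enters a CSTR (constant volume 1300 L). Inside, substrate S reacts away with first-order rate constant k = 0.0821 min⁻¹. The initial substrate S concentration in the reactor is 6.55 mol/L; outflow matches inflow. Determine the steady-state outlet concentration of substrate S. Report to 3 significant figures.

1.17 mol/L

Species balance: V dC/dt = Q C_in − Q C − k V C.
At steady state: 0 = Q C_in − (Q + kV) C_ss, so C_ss = Q C_in/(Q + kV).
C_ss = 38.3·4.42/(38.3 + 0.0821·1300) = 169.29/145.03 = 1.1672 mol/L.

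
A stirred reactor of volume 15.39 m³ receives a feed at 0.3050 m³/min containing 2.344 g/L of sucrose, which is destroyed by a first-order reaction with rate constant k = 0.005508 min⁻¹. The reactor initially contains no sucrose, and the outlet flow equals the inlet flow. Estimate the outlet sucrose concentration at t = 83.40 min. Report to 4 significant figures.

Accumulation = in − out − consumed: V dC/dt = Q C_in − Q C − k V C.
This is linear with rate a = Q/V + k = 0.0253261 min⁻¹.
C_ss = Q C_in/(Q + kV) = 1.83422 g/L; C(t) = C_ss + (C₀ − C_ss) e^(−a t).
C(83.40) = 1.83422 + (-1.83422)·e^(−0.0253261·83.40) = 1.83422 + (-1.83422)·0.120972 = 1.61233 g/L.

1.612 g/L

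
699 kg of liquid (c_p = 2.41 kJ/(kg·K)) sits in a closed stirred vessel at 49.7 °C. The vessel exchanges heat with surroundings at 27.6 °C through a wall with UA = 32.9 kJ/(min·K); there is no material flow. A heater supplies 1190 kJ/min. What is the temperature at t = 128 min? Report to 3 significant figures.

62.6 °C

Lumped-capacitance energy balance: M c_p dT/dt = UA(T_amb − T) + Q̇.
dT/dt = (T_ss − T)/τ with T_ss = T_amb + Q̇/UA = 27.6 + 1190/32.9 = 63.770 °C, τ = M c_p/UA = 699·2.41/32.9 = 51.203 min.
T approaches T_ss exponentially: T(t) = T_ss + (T₀ − T_ss) e^(−t/τ).
T(128) = 63.770 + (-14.070)·0.082098 = 62.615 °C.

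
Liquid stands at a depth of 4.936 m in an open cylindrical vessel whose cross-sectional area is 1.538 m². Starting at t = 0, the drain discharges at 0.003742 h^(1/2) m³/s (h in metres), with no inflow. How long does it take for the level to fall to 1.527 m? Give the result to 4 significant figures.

With no inflow, A dh/dt = −0.003742 √h.
This is separable: 2 d(√h)/dt = −0.003742/A, so √h = √h₀ − (0.003742/(2A)) t.
t = 2A(√h₀ − √h)/0.003742 = 2·1.538·(√4.936 − √1.527)/0.003742
  = 3.07600 × (2.22171 − 1.23572) / 0.003742 = 810.506 s.

810.5 s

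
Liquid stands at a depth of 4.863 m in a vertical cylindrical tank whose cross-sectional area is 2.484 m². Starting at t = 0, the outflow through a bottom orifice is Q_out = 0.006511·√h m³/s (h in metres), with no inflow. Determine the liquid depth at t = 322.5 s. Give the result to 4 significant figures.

A dh/dt = −Q_out = −0.006511 √h.
Separate and integrate: 2(√h − √h₀) = −(0.006511/A) t.
√h = √4.863 − 0.006511·322.5/(2·2.484) = 2.20522 − 0.422665 = 1.78256.
h = 1.78256² = 3.17751 m.

3.178 m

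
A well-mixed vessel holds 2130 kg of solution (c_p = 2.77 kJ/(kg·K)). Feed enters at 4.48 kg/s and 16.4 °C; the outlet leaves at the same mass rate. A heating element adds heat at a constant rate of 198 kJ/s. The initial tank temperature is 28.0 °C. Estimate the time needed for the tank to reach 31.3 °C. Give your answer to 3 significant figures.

674 s

Unsteady energy balance on the tank contents: M c_p dT/dt = ṁ c_p (T_in − T) + 198.
τ = M/ṁ = 475.45 s; T_ss = T_in + Q̇/(ṁ c_p) = 32.355 °C.
T(t) = T_ss + (T₀ − T_ss) e^(−t/τ). Set T = 31.3:
e^(−t/τ) = (31.3 − 32.355)/(28.0 − 32.355) = 0.24232
t = −475.45 · ln(0.24232) = 673.95 s.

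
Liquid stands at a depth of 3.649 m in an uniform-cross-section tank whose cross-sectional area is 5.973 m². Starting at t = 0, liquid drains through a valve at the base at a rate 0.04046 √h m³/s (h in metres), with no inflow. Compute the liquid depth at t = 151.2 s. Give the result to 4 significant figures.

A dh/dt = −Q_out = −0.04046 √h.
Separate and integrate: 2(√h − √h₀) = −(0.04046/A) t.
√h = √3.649 − 0.04046·151.2/(2·5.973) = 1.91024 − 0.512100 = 1.39814.
h = 1.39814² = 1.95478 m.

1.955 m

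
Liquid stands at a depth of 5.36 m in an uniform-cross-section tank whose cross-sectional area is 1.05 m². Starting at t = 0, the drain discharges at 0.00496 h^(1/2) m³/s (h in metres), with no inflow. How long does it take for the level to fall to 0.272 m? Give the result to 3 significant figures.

Volume balance on the tank: A dh/dt = −0.00496 √h.
Separate and integrate: 2(√h − √h₀) = −(0.00496/A) t.
t = 2A(√h₀ − √h)/0.00496 = 2·1.05·(√5.36 − √0.272)/0.00496
  = 2.1000 × (2.3152 − 0.52154) / 0.00496 = 759.40 s.

759 s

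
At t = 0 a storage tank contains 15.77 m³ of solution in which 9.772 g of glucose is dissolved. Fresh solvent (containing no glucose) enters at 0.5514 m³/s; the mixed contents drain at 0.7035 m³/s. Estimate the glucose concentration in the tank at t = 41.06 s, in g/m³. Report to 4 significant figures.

Let m(t) be the amount of glucose. Volume: V(t) = V₀ + (Q_in − Q_out) t = 15.77 − 0.152100 t; V(41.06) = 9.52477 m³.
No glucose enters, so dm/dt = −Q_out · (m/V).
dm/m = −Q_out dt/(V₀ − 0.152100 t); integrating gives ln(m/m₀) = −(Q_out/(Q_in−Q_out)) ln(V/V₀).
m = m₀ (V₀/V)^(Q_out/(Q_in−Q_out)) = 9.772 × (15.77/9.52477)^(-4.62525) = 0.948770 g.
C = m/V = 0.948770/9.52477 = 0.0996107 g/m³.

0.09961 g/m³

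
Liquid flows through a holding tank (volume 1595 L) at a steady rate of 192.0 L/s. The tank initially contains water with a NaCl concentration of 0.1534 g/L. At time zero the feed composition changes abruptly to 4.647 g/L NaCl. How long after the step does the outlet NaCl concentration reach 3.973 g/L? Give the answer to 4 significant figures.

15.76 s

Species balance on the tank: V dC/dt = Q(C_in − C), so τ = V/Q = 8.30729 s.
C(t) = C_in + (C₀ − C_in) e^(−t/τ). Set C = 3.973 and solve for t:
e^(−t/τ) = (C − C_in)/(C₀ − C_in) = (3.973 − 4.647)/(0.1534 − 4.647) = 0.149991
t = −τ ln(…) = 8.30729 × 1.89718 = 15.7604 s.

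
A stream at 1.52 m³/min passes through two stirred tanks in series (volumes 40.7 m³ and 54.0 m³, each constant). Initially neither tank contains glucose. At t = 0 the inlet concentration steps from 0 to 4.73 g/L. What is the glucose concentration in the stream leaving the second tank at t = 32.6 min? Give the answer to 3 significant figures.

1.34 g/L

Each tank obeys Vᵢ dCᵢ/dt = Q(Cᵢ₋₁ − Cᵢ), so τᵢ = Vᵢ/Q.
τ₁ = 40.7/1.52 = 26.776 min; τ₂ = 54.0/1.52 = 35.526 min.
Tank 1: C₁ = C_in(1 − e^(−t/τ₁)). Tank 2 (τ₁ ≠ τ₂): C₂ = C_in[1 − (τ₁ e^(−t/τ₁) − τ₂ e^(−t/τ₂))/(τ₁ − τ₂)].
At t = 32.6: e^(−t/τ₁) = 0.29597, e^(−t/τ₂) = 0.39946.
C₂ = 4.73·[1 − (26.776·0.29597 − 35.526·0.39946)/(-8.7500)] = 4.73·0.28383 = 1.3425 g/L.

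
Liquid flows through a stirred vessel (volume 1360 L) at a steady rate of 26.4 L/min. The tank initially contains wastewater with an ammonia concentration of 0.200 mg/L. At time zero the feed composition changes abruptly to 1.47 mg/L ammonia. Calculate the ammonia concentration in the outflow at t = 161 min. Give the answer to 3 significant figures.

1.41 mg/L

Species balance on the tank: V dC/dt = Q(C_in − C).
Time constant τ = V/Q = 1360/26.4 = 51.515 min.
Integrating: C(t) = C_in + (C₀ − C_in) e^(−t/τ).
C(161) = 1.47 + (0.200 − 1.47)·e^(−161/51.515) = 1.47 + (-1.2700)·0.043924 = 1.4142 mg/L.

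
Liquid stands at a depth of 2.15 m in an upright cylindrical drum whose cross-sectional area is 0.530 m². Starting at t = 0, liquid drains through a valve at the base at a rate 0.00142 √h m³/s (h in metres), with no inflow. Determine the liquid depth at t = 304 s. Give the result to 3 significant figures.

With no inflow, A dh/dt = −0.00142 √h.
∫ h^(−1/2) dh = −(0.00142/A) ∫ dt, giving 2√h = 2√h₀ − (0.00142/A) t.
√h = √2.15 − 0.00142·304/(2·0.530) = 1.4663 − 0.40725 = 1.0590.
h = 1.0590² = 1.1216 m.

1.12 m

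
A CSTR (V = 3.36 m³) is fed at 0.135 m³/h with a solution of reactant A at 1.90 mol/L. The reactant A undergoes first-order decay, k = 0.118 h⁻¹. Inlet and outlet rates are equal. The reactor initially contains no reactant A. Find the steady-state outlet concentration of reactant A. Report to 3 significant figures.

Species balance: V dC/dt = Q C_in − Q C − k V C.
At steady state: 0 = Q C_in − (Q + kV) C_ss, so C_ss = Q C_in/(Q + kV).
C_ss = 0.135·1.90/(0.135 + 0.118·3.36) = 0.25650/0.53148 = 0.48261 mol/L.

0.483 mol/L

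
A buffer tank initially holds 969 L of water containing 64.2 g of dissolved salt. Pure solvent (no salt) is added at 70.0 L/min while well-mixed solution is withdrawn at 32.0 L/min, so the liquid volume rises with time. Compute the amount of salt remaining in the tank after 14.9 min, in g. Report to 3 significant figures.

43.6 g

Total volume: dV/dt = Q_in − Q_out = 38.000 L/min, so V(t) = 969 + 38.000 t and V(14.9) = 1535.2 L.
No salt enters, so dm/dt = −Q_out · (m/V).
dm/m = −Q_out dt/(V₀ + 38.000 t); integrating gives ln(m/m₀) = −(Q_out/(Q_in−Q_out)) ln(V/V₀).
m = m₀ (V₀/V)^(Q_out/(Q_in−Q_out)) = 64.2 × (969/1535.2)^(0.84211) = 43.576 g.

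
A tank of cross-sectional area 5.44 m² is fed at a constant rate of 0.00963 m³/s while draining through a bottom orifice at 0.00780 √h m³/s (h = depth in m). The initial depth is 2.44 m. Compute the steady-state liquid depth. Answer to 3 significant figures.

1.52 m

Level balance: A dh/dt = 0.00963 − 0.00780 √h. Setting dh/dt = 0:
Q_in = 0.00780 √h_ss ⇒ √h_ss = 0.00963/0.00780 = 1.2346.
h_ss = 1.2346² = 1.5243 m. (Since h₀ = 2.44 m > h_ss, the level will fall toward this value.)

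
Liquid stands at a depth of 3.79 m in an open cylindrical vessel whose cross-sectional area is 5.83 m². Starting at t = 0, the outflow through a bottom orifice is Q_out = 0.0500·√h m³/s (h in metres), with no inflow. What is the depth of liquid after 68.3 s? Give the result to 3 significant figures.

2.74 m

Accumulation of liquid (constant cross-section A): A dh/dt = −0.0500 √h.
∫ h^(−1/2) dh = −(0.0500/A) ∫ dt, giving 2√h = 2√h₀ − (0.0500/A) t.
√h = √3.79 − 0.0500·68.3/(2·5.83) = 1.9468 − 0.29288 = 1.6539.
h = 1.6539² = 2.7354 m.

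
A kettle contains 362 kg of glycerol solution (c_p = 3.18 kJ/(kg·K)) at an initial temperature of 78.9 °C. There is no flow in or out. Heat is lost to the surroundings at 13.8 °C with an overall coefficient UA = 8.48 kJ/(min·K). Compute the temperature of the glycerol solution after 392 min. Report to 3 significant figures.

17.4 °C

Lumped-capacitance energy balance: M c_p dT/dt = UA(T_amb − T).
dT/dt = (T_ss − T)/τ with T_ss = T_amb = 13.800 °C, τ = M c_p/UA = 362·3.18/8.48 = 135.75 min.
Solution: T(t) = T_ss + (T₀ − T_ss) e^(−t/τ).
T(392) = 13.800 + (65.100)·0.055706 = 17.426 °C.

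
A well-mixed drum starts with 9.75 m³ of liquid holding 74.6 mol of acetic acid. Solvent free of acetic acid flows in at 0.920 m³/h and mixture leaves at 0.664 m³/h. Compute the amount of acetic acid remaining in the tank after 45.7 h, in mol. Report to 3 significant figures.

9.65 mol

Let m(t) be the amount of acetic acid. Volume: V(t) = V₀ + (Q_in − Q_out) t = 9.75 + 0.25600 t; V(45.7) = 21.449 m³.
No acetic acid enters, so dm/dt = −Q_out · (m/V).
dm/m = −Q_out dt/(V₀ + 0.25600 t); integrating gives ln(m/m₀) = −(Q_out/(Q_in−Q_out)) ln(V/V₀).
m = m₀ (V₀/V)^(Q_out/(Q_in−Q_out)) = 74.6 × (9.75/21.449)^(2.5938) = 9.6521 mol.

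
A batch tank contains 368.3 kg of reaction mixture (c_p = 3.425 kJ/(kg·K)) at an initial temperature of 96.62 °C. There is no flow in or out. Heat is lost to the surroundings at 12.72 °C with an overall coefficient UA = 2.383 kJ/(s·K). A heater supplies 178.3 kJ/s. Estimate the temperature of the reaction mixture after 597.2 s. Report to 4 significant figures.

90.48 °C

First-law balance (no shaft work): M c_p dT/dt = −UA(T − T_amb) + Q̇.
dT/dt = (T_ss − T)/τ with T_ss = T_amb + Q̇/UA = 12.72 + 178.3/2.383 = 87.5417 °C, τ = M c_p/UA = 368.3·3.425/2.383 = 529.344 s.
Integrating: T(t) = T_ss + (T₀ − T_ss) e^(−t/τ).
T(597.2) = 87.5417 + (9.07835)·0.323619 = 90.4796 °C.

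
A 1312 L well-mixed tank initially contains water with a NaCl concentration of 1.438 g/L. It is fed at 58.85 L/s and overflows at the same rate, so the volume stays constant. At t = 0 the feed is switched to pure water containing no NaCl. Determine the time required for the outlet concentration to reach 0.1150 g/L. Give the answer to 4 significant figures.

56.32 s

Species balance: V dC/dt = Q(C_in − C) ⇒ τ = V/Q = 22.2940 s.
C(t) = C_in + (C₀ − C_in) e^(−t/τ). Set C = 0.1150 and solve for t:
e^(−t/τ) = (C − C_in)/(C₀ − C_in) = (0.1150 − 0)/(1.438 − 0) = 0.0799722
t = −τ ln(…) = 22.2940 × 2.52608 = 56.3163 s.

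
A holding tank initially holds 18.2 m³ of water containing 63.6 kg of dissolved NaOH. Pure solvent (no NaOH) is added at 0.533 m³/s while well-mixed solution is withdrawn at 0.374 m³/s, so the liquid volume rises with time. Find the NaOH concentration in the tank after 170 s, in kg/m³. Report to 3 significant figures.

Let m(t) be the amount of NaOH. Volume: V(t) = V₀ + (Q_in − Q_out) t = 18.2 + 0.15900 t; V(170) = 45.230 m³.
No NaOH enters, so dm/dt = −Q_out · (m/V).
Separate: dm/m = −Q_out dt/V(t) ⇒ ln(m/m₀) = −(Q_out/(Q_in−Q_out)) ln(V/V₀).
m = m₀ (V₀/V)^(Q_out/(Q_in−Q_out)) = 63.6 × (18.2/45.230)^(2.3522) = 7.4731 kg.
C = m/V = 7.4731/45.230 = 0.16522 kg/m³.

0.165 kg/m³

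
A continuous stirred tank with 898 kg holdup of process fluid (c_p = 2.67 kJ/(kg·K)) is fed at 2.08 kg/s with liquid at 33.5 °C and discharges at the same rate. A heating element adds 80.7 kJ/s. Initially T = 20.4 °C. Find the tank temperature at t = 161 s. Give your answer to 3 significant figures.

29.0 °C

Unsteady energy balance on the tank contents: M c_p dT/dt = ṁ c_p (T_in − T) + 80.7.
τ = M/ṁ = 431.73 s; T_ss = T_in + Q̇/(ṁ c_p) = 33.5 + 80.7/(2.08·2.67) = 48.031 °C.
T approaches T_ss exponentially: T(t) = T_ss + (T₀ − T_ss) e^(−t/τ).
T(161) = 48.031 + (-27.631)·e^(−161/431.73) = 48.031 + (-27.631)·0.68872 = 29.001 °C.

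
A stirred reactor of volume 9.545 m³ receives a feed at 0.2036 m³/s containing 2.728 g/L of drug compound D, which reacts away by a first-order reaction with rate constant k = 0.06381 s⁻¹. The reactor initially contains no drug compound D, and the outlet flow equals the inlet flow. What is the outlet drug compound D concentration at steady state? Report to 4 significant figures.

0.6835 g/L

V dC/dt = Q(C_in − C) − k V C.
At steady state: 0 = Q C_in − (Q + kV) C_ss, so C_ss = Q C_in/(Q + kV).
C_ss = 0.2036·2.728/(0.2036 + 0.06381·9.545) = 0.555421/0.812666 = 0.683455 g/L.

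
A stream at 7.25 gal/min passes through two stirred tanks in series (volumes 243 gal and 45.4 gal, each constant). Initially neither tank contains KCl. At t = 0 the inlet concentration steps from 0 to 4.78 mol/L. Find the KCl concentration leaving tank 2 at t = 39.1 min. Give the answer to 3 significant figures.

Each tank obeys Vᵢ dCᵢ/dt = Q(Cᵢ₋₁ − Cᵢ), so τᵢ = Vᵢ/Q.
τ₁ = 243/7.25 = 33.517 min; τ₂ = 45.4/7.25 = 6.2621 min.
Solving the cascade with C₁(0)=C₂(0)=0 gives C₂(t) = C_in[1 − (τ₁ e^(−t/τ₁) − τ₂ e^(−t/τ₂))/(τ₁ − τ₂)].
At t = 39.1: e^(−t/τ₁) = 0.31144, e^(−t/τ₂) = 0.0019422.
C₂ = 4.78·[1 − (33.517·0.31144 − 6.2621·0.0019422)/(27.255)] = 4.78·0.61746 = 2.9514 mol/L.

2.95 mol/L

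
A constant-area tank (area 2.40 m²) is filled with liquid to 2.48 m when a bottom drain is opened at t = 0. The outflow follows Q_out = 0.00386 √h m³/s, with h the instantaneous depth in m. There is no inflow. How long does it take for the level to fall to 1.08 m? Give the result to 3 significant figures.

666 s

With no inflow, A dh/dt = −0.00386 √h.
This is separable: 2 d(√h)/dt = −0.00386/A, so √h = √h₀ − (0.00386/(2A)) t.
t = 2A(√h₀ − √h)/0.00386 = 2·2.40·(√2.48 − √1.08)/0.00386
  = 4.8000 × (1.5748 − 1.0392) / 0.00386 = 666.00 s.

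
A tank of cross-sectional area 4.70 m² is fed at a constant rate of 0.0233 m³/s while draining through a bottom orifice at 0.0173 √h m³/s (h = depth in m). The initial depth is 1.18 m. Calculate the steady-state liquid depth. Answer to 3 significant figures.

1.81 m

Unsteady balance on liquid volume: A dh/dt = Q_in − 0.0173 √h. At steady state dh/dt = 0:
Q_in = 0.0173 √h_ss ⇒ √h_ss = 0.0233/0.0173 = 1.3468.
h_ss = 1.3468² = 1.8139 m. (Since h₀ = 1.18 m < h_ss, the level will rise toward this value.)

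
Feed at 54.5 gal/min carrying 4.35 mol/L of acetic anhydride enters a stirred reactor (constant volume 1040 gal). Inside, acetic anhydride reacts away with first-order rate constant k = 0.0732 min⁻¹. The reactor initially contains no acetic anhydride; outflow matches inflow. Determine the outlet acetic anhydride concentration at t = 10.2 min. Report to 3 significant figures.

V dC/dt = Q(C_in − C) − k V C.
This is linear with rate a = Q/V + k = 0.12560 min⁻¹.
C_ss = Q C_in/(Q + kV) = 1.8149 mol/L; C(t) = C_ss + (C₀ − C_ss) e^(−a t).
C(10.2) = 1.8149 + (-1.8149)·e^(−0.12560·10.2) = 1.8149 + (-1.8149)·0.27772 = 1.3109 mol/L.

1.31 mol/L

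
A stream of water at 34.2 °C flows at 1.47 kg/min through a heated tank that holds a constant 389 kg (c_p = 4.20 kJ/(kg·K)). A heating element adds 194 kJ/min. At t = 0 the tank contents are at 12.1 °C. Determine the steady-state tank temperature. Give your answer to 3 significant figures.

M c_p dT/dt = ṁ c_p (T_in − T) + Q̇.
At steady state dT/dt = 0 ⇒ T_ss = T_in + Q̇/(ṁ c_p) = 34.2 + 194/(1.47·4.20) = 65.622 °C.

65.6 °C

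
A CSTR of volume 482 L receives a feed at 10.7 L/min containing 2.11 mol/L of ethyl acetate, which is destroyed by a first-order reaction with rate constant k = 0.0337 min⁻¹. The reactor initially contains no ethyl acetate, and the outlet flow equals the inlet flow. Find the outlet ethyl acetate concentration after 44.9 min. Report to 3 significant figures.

Species balance: V dC/dt = Q C_in − Q C − k V C.
This is linear with rate a = Q/V + k = 0.055899 min⁻¹.
C_ss = Q C_in/(Q + kV) = 0.83794 mol/L; C(t) = C_ss + (C₀ − C_ss) e^(−a t).
C(44.9) = 0.83794 + (-0.83794)·e^(−0.055899·44.9) = 0.83794 + (-0.83794)·0.081279 = 0.76984 mol/L.

0.770 mol/L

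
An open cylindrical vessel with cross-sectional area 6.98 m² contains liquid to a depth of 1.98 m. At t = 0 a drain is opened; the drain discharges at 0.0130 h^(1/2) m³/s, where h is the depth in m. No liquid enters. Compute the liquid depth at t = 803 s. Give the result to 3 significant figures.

0.435 m

A dh/dt = −Q_out = −0.0130 √h.
This is separable: 2 d(√h)/dt = −0.0130/A, so √h = √h₀ − (0.0130/(2A)) t.
√h = √1.98 − 0.0130·803/(2·6.98) = 1.4071 − 0.74778 = 0.65935.
h = 0.65935² = 0.43474 m.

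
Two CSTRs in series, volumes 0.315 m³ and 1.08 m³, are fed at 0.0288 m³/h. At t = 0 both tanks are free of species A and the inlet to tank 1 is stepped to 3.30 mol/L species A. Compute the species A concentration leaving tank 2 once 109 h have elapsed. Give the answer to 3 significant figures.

3.05 mol/L

Each tank obeys Vᵢ dCᵢ/dt = Q(Cᵢ₋₁ − Cᵢ), so τᵢ = Vᵢ/Q.
τ₁ = 0.315/0.0288 = 10.938 h; τ₂ = 1.08/0.0288 = 37.500 h.
Solving the cascade with C₁(0)=C₂(0)=0 gives C₂(t) = C_in[1 − (τ₁ e^(−t/τ₁) − τ₂ e^(−t/τ₂))/(τ₁ − τ₂)].
At t = 109: e^(−t/τ₁) = 4.6983e-05, e^(−t/τ₂) = 0.054658.
C₂ = 3.30·[1 − (10.938·4.6983e-05 − 37.500·0.054658)/(-26.562)] = 3.30·0.92286 = 3.0454 mol/L.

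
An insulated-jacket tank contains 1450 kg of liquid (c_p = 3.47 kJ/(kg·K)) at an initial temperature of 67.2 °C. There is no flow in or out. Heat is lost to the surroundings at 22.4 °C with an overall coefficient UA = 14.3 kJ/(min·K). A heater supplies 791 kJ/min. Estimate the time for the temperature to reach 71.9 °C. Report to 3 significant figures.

Unsteady energy balance on the tank contents: M c_p dT/dt = −UA(T − T_amb) + Q̇.
τ = M c_p/UA = 351.85 min; T_ss = T_amb + Q̇/UA = 22.4 + 791/14.3 = 77.715 °C.
T(t) = T_ss + (T₀ − T_ss)e^(−t/τ); set T = 71.9:
t = −τ ln[(T − T_ss)/(T₀ − T_ss)] = −351.85 · ln(0.55301) = 208.43 min.

208 min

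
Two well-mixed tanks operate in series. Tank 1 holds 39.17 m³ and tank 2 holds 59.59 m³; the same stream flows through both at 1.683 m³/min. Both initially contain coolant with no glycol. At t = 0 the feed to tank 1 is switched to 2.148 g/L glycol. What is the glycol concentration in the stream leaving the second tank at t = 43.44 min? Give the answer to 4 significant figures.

Each tank obeys Vᵢ dCᵢ/dt = Q(Cᵢ₋₁ − Cᵢ), so τᵢ = Vᵢ/Q.
τ₁ = 39.17/1.683 = 23.2739 min; τ₂ = 59.59/1.683 = 35.4070 min.
Solving the cascade with C₁(0)=C₂(0)=0 gives C₂(t) = C_in[1 − (τ₁ e^(−t/τ₁) − τ₂ e^(−t/τ₂))/(τ₁ − τ₂)].
At t = 43.44: e^(−t/τ₁) = 0.154669, e^(−t/τ₂) = 0.293207.
C₂ = 2.148·[1 − (23.2739·0.154669 − 35.4070·0.293207)/(-12.1331)] = 2.148·0.441047 = 0.947368 g/L.

0.9474 g/L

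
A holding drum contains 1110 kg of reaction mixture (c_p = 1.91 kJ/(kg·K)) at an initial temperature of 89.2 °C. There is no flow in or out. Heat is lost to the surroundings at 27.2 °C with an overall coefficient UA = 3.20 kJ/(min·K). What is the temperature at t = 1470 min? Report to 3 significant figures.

33.9 °C

Lumped-capacitance energy balance: M c_p dT/dt = UA(T_amb − T).
dT/dt = (T_ss − T)/τ with T_ss = T_amb = 27.200 °C, τ = M c_p/UA = 1110·1.91/3.20 = 662.53 min.
Solution: T(t) = T_ss + (T₀ − T_ss) e^(−t/τ).
T(1470) = 27.200 + (62.000)·0.10874 = 33.942 °C.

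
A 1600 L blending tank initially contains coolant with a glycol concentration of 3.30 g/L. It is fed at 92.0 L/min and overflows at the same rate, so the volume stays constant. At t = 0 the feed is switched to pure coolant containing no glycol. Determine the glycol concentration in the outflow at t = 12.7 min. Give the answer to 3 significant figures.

Unsteady species balance (constant V, well mixed): V dC/dt = Q(C_in − C).
Time constant τ = V/Q = 1600/92.0 = 17.391 min.
Integrating: C(t) = C_in + (C₀ − C_in) e^(−t/τ).
C(12.7) = 0 + (3.30 − 0)·e^(−12.7/17.391) = 0 + (3.3000)·0.48179 = 1.5899 g/L.

1.59 g/L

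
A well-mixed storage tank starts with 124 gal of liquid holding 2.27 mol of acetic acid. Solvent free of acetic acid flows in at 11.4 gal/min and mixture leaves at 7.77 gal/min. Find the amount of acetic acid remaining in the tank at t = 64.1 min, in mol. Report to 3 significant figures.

Let m(t) be the amount of acetic acid. Volume: V(t) = V₀ + (Q_in − Q_out) t = 124 + 3.6300 t; V(64.1) = 356.68 gal.
Solute balance: dm/dt = 0 − Q_out C = −Q_out m/V(t).
Separate: dm/m = −Q_out dt/V(t) ⇒ ln(m/m₀) = −(Q_out/(Q_in−Q_out)) ln(V/V₀).
m = m₀ (V₀/V)^(Q_out/(Q_in−Q_out)) = 2.27 × (124/356.68)^(2.1405) = 0.23650 mol.

0.237 mol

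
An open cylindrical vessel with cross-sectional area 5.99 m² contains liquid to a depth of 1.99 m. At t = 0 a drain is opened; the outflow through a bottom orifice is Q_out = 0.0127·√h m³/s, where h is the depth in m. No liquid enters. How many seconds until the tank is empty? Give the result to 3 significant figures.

1330 s

A dh/dt = −Q_out = −0.0127 √h.
Separate and integrate: 2(√h − √h₀) = −(0.0127/A) t.
Set h = 0: 2√h₀ = (0.0127/A) t_empty ⇒ t_empty = 2A√h₀/0.0127.
t_empty = 2·5.99·√1.99/0.0127 = 11.980·1.4107/0.0127 = 1330.7 s.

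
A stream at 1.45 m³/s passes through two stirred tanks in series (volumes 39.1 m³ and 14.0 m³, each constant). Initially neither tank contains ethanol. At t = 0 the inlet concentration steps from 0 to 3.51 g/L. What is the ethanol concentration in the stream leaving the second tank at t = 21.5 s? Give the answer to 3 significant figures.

Time constants: τᵢ = Vᵢ/Q for each well-mixed tank.
τ₁ = 39.1/1.45 = 26.966 s; τ₂ = 14.0/1.45 = 9.6552 s.
Solving the cascade with C₁(0)=C₂(0)=0 gives C₂(t) = C_in[1 − (τ₁ e^(−t/τ₁) − τ₂ e^(−t/τ₂))/(τ₁ − τ₂)].
At t = 21.5: e^(−t/τ₁) = 0.45054, e^(−t/τ₂) = 0.10787.
C₂ = 3.51·[1 − (26.966·0.45054 − 9.6552·0.10787)/(17.310)] = 3.51·0.35834 = 1.2578 g/L.

1.26 g/L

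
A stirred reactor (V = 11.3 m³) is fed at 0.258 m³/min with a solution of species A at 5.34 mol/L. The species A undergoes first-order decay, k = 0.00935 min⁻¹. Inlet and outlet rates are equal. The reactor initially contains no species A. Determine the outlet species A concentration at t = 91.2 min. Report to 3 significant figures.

3.59 mol/L

Accumulation = in − out − consumed: V dC/dt = Q C_in − Q C − k V C.
This is linear with rate a = Q/V + k = 0.032182 min⁻¹.
C_ss = Q C_in/(Q + kV) = 3.7885 mol/L; C(t) = C_ss + (C₀ − C_ss) e^(−a t).
C(91.2) = 3.7885 + (-3.7885)·e^(−0.032182·91.2) = 3.7885 + (-3.7885)·0.053131 = 3.5872 mol/L.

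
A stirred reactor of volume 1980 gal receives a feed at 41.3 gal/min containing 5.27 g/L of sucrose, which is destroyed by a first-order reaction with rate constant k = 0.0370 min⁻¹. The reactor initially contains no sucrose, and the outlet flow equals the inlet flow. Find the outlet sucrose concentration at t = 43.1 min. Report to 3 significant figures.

V dC/dt = Q(C_in − C) − k V C.
This is linear with rate a = Q/V + k = 0.057859 min⁻¹.
C_ss = Q C_in/(Q + kV) = 1.8999 g/L; C(t) = C_ss + (C₀ − C_ss) e^(−a t).
C(43.1) = 1.8999 + (-1.8999)·e^(−0.057859·43.1) = 1.8999 + (-1.8999)·0.082603 = 1.7429 g/L.

1.74 g/L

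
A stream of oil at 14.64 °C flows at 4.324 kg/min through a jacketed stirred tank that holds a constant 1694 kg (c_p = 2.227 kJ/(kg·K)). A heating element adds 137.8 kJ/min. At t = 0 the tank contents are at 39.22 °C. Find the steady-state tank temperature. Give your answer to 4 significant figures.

M c_p dT/dt = ṁ c_p (T_in − T) + Q̇.
At steady state dT/dt = 0 ⇒ T_ss = T_in + Q̇/(ṁ c_p) = 14.64 + 137.8/(4.324·2.227) = 28.9501 °C.

28.95 °C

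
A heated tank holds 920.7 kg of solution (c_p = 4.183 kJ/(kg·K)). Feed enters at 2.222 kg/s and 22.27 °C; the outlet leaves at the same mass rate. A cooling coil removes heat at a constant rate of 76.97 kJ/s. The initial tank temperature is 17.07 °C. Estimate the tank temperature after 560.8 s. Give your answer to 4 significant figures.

Unsteady energy balance on the tank contents: M c_p dT/dt = ṁ c_p (T_in − T) − 76.97.
τ = M/ṁ = 414.356 s; T_ss = T_in − Q̇/(ṁ c_p) = 22.27 − 76.97/(2.222·4.183) = 13.9889 °C.
T approaches T_ss exponentially: T(t) = T_ss + (T₀ − T_ss) e^(−t/τ).
T(560.8) = 13.9889 + (3.08113)·e^(−560.8/414.356) = 13.9889 + (3.08113)·0.258354 = 14.7849 °C.

14.78 °C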